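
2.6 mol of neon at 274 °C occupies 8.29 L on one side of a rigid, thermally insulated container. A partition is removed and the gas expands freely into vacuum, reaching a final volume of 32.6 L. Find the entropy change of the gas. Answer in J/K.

ΔS_gas = 29.6 J/K

For an ideal gas in free expansion Q = 0 and W = 0, so T is unchanged.
Entropy is a state function; using a reversible isothermal path, ΔS_gas = nR ln(V₂/V₁) = 2.6 × 8.314 × ln(32.6/8.29) = 29.6 J/K.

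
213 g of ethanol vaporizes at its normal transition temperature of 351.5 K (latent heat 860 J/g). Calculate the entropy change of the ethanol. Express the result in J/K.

Heat absorbed by the substance: Q = mL = 213 × 860 = 183180 J.
At constant T, ΔS = Q_rev/T = 183180 / 351.5 = 521 J/K.

ΔS = 521 J/K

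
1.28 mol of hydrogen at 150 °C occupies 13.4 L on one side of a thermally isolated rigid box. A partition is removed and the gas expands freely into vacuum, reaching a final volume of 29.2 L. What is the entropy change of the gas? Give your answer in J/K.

ΔS_gas = 8.29 J/K

No heat is exchanged and no work is done, so the ideal-gas temperature stays constant.
Entropy is a state function; using a reversible isothermal path, ΔS_gas = nR ln(V₂/V₁) = 1.28 × 8.314 × ln(29.2/13.4) = 8.29 J/K.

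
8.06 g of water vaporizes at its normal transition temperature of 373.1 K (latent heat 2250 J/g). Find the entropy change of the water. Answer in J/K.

ΔS = 48.6 J/K

Heat absorbed by the substance: Q = mL = 8.06 × 2250 = 18135 J.
At constant T, ΔS = Q_rev/T = 18135 / 373.1 = 48.6 J/K.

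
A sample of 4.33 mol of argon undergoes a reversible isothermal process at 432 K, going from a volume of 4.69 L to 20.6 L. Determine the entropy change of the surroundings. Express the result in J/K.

ΔS_surr = -53.3 J/K

For an isothermal ideal gas ΔS_gas = nR ln(V₂/V₁) = 4.33 × 8.314 × ln(20.6/4.69) = 53.3 J/K.
The process is reversible, so ΔS_surr = −ΔS_gas = -53.3 J/K and ΔS_universe = 0.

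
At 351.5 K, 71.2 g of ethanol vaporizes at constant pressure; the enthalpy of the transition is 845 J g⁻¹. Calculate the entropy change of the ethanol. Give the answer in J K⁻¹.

Heat absorbed by the substance: Q = mL = 71.2 × 845 = 60164 J.
At constant T, ΔS = Q_rev/T = 60164 / 351.5 = 171 J/K.

ΔS = 171 J/K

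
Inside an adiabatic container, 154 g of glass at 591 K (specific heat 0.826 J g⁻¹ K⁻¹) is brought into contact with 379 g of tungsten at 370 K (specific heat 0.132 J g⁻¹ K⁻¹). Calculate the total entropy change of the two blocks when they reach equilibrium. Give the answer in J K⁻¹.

ΔS_total = 3.66 J/K

Energy balance: T_f = (m₁c₁T₁ + m₂c₂T₂)/(m₁c₁ + m₂c₂) = 528.62 K.
ΔS₁ = m₁c₁ ln(T_f/T₁) = 127.204 × ln(528.62/591) = -14.19 J/K.
ΔS₂ = m₂c₂ ln(T_f/T₂) = 50.028 × ln(528.62/370) = 17.85 J/K.
ΔS_total = -14.19 + 17.85 = 3.66 J/K.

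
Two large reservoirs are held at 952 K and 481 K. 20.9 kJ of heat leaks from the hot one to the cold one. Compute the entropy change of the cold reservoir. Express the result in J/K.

The cold reservoir gains heat Q, so ΔS_cold = +Q/T_C = 20900/481 = 43.5 J/K.

ΔS_cold = 43.5 J/K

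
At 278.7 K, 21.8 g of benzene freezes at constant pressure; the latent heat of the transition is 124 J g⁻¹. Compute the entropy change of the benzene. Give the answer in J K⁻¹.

Heat released by the substance: Q = −mL = −21.8 × 124 = −2703.2 J.
At constant T, ΔS = Q_rev/T = −2703.2 / 278.7 = -9.7 J/K.

ΔS = -9.7 J/K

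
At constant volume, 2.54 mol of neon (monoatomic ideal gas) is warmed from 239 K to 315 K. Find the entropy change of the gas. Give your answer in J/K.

At constant volume, ΔS = nC_V ln(T₂/T₁) with C_V = 3R/2 = 12.47 J mol⁻¹ K⁻¹.
ΔS = 2.54 × 12.47 × ln(315/239) = 8.75 J/K.

ΔS = 8.75 J/K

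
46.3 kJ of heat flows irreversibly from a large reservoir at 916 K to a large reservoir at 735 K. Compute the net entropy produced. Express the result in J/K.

ΔS_total = 12.4 J/K

ΔS_hot = −Q/T_H = −46300/916 = -50.55 J/K and ΔS_cold = +Q/T_C = 46300/735 = 62.99 J/K.
ΔS_total = -50.55 + 62.99 = 12.4 J/K, positive as the second law requires.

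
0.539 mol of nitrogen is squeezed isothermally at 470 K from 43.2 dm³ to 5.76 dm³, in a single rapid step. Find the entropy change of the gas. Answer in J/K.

Entropy is a state function, so ΔS_gas depends only on the end states.
For an isothermal ideal gas ΔS_gas = nR ln(V₂/V₁) = 0.539 × 8.314 × ln(5.76/43.2) = -9.03 J/K.

ΔS_gas = -9.03 J/K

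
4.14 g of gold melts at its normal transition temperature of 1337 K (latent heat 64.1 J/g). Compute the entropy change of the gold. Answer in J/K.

ΔS = 0.198 J/K

Heat absorbed by the substance: Q = mL = 4.14 × 64.1 = 265.374 J.
At constant T, ΔS = Q_rev/T = 265.374 / 1337 = 0.198 J/K.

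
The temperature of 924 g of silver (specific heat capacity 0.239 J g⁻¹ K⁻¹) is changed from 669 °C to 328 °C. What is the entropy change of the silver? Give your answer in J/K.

ΔS = -99.2 J/K

In kelvin: T₁ = 942.15 K, T₂ = 601.15 K. ΔS = ∫dQ_rev/T = m c ln(T₂/T₁) = 924 × 0.239 × ln(601.15/942.15) = -99.2 J/K.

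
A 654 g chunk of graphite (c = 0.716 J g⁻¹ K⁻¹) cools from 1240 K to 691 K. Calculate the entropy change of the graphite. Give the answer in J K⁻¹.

ΔS = ∫dQ_rev/T = m c ln(T₂/T₁) = 654 × 0.716 × ln(691/1240) = -274 J/K.

ΔS = -274 J/K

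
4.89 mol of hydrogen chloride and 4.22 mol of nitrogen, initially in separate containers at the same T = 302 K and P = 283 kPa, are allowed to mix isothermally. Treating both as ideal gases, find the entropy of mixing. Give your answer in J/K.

ΔS_mix = 52.3 J/K

Mole fractions: x_A = 4.89/9.11 = 0.537, x_B = 0.463.
ΔS_mix = −R(n_A ln x_A + n_B ln x_B) = −8.314 × (4.89 ln 0.537 + 4.22 ln 0.463) = 52.3 J/K.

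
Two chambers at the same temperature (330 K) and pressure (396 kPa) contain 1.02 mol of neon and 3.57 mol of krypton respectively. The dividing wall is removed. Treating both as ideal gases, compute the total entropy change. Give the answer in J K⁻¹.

ΔS_mix = 20.2 J/K

Mole fractions: x_A = 1.02/4.59 = 0.222, x_B = 0.778.
ΔS_mix = −R(n_A ln x_A + n_B ln x_B) = −8.314 × (1.02 ln 0.222 + 3.57 ln 0.778) = 20.2 J/K.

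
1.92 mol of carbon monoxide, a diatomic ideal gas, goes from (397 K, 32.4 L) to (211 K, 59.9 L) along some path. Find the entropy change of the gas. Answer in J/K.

ΔS = -15.4 J/K

Entropy is a state function: ΔS = nC_V ln(T₂/T₁) + nR ln(V₂/V₁), with C_V = 5R/2 = 20.79 J mol⁻¹ K⁻¹ for a diatomic ideal gas.
ΔS = 1.92 × [20.79 × ln(211/397) + 8.314 × ln(59.9/32.4)] = -15.4 J/K.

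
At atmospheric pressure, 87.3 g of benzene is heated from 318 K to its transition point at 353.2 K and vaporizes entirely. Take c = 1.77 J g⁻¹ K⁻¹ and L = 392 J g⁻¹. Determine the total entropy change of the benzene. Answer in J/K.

Warming step: ΔS₁ = m c ln(T_tr/T_i) = 87.3 × 1.77 × ln(353.2/318) = 16.22 J/K.
Phase change: ΔS₂ = +mL/T_tr = 87.3 × 392 / 353.2 = 96.89 J/K.
ΔS_total = (16.22) + (96.89) = 113 J/K.

ΔS = 113 J/K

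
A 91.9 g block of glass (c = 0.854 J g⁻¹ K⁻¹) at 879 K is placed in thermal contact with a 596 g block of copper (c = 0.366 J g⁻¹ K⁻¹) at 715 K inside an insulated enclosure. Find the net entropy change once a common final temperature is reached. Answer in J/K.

ΔS_total = 1.27 J/K

Energy balance: T_f = (m₁c₁T₁ + m₂c₂T₂)/(m₁c₁ + m₂c₂) = 758.39 K.
ΔS₁ = m₁c₁ ln(T_f/T₁) = 78.4826 × ln(758.39/879) = -11.58 J/K.
ΔS₂ = m₂c₂ ln(T_f/T₂) = 218.136 × ln(758.39/715) = 12.85 J/K.
ΔS_total = -11.58 + 12.85 = 1.27 J/K.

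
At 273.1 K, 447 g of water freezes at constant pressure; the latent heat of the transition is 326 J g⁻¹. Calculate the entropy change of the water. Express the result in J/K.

Heat released by the substance: Q = −mL = −447 × 326 = −145722 J.
At constant T, ΔS = Q_rev/T = −145722 / 273.1 = -534 J/K.

ΔS = -534 J/K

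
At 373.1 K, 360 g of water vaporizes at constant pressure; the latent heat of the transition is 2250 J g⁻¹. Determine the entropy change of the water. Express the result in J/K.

Heat absorbed by the substance: Q = mL = 360 × 2250 = 810000 J.
At constant T, ΔS = Q_rev/T = 810000 / 373.1 = 2170 J/K.

ΔS = 2170 J/K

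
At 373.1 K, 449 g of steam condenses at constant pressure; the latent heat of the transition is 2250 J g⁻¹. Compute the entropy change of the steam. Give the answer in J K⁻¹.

ΔS = -2710 J/K

Heat released by the substance: Q = −mL = −449 × 2250 = −1010250 J.
At constant T, ΔS = Q_rev/T = −1010250 / 373.1 = -2710 J/K.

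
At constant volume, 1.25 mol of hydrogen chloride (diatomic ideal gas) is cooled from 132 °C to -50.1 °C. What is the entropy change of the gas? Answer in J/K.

In kelvin: T₁ = 405.15 K, T₂ = 223.05 K. At constant volume, ΔS = nC_V ln(T₂/T₁) with C_V = 5R/2 = 20.79 J mol⁻¹ K⁻¹.
ΔS = 1.25 × 20.79 × ln(223.05/405.15) = -15.5 J/K.

ΔS = -15.5 J/K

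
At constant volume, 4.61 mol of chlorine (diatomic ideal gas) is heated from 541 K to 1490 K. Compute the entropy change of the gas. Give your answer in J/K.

At constant volume, ΔS = nC_V ln(T₂/T₁) with C_V = 5R/2 = 20.79 J mol⁻¹ K⁻¹.
ΔS = 4.61 × 20.79 × ln(1490/541) = 97.1 J/K.

ΔS = 97.1 J/K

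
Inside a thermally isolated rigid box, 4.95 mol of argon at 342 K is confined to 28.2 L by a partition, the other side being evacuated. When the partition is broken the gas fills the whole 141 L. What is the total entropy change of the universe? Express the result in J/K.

No heat is exchanged and no work is done, so the ideal-gas temperature stays constant.
Entropy is a state function; using a reversible isothermal path, ΔS_gas = nR ln(V₂/V₁) = 4.95 × 8.314 × ln(141/28.2) = 66.2 J/K.
The insulated surroundings exchange no heat, so ΔS_surr = 0 and ΔS_universe = ΔS_gas.

ΔS_universe = 66.2 J/K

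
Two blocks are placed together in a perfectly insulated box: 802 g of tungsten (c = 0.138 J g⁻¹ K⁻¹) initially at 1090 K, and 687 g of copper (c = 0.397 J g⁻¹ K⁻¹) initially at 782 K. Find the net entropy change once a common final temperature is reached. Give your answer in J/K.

ΔS_total = 4.53 J/K

Energy balance: T_f = (m₁c₁T₁ + m₂c₂T₂)/(m₁c₁ + m₂c₂) = 870.91 K.
ΔS₁ = m₁c₁ ln(T_f/T₁) = 110.676 × ln(870.91/1090) = -24.84 J/K.
ΔS₂ = m₂c₂ ln(T_f/T₂) = 272.739 × ln(870.91/782) = 29.37 J/K.
ΔS_total = -24.84 + 29.37 = 4.53 J/K.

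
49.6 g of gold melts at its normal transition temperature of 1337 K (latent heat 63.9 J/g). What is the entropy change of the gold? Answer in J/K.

Heat absorbed by the substance: Q = mL = 49.6 × 63.9 = 3169.44 J.
At constant T, ΔS = Q_rev/T = 3169.44 / 1337 = 2.37 J/K.

ΔS = 2.37 J/K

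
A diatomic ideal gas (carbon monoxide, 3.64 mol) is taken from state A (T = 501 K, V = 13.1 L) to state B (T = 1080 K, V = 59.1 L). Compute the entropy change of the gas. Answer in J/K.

ΔS = 104 J/K

Entropy is a state function: ΔS = nC_V ln(T₂/T₁) + nR ln(V₂/V₁), with C_V = 5R/2 = 20.79 J mol⁻¹ K⁻¹ for a diatomic ideal gas.
ΔS = 3.64 × [20.79 × ln(1080/501) + 8.314 × ln(59.1/13.1)] = 104 J/K.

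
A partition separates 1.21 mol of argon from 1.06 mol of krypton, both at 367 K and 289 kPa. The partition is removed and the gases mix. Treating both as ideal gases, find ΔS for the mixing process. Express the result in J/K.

ΔS_mix = 13 J/K

Mole fractions: x_A = 1.21/2.27 = 0.533, x_B = 0.467.
ΔS_mix = −R(n_A ln x_A + n_B ln x_B) = −8.314 × (1.21 ln 0.533 + 1.06 ln 0.467) = 13 J/K.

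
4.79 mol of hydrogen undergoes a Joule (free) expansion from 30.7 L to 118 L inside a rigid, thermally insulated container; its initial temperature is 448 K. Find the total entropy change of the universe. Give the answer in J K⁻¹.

No heat is exchanged and no work is done, so the ideal-gas temperature stays constant.
Entropy is a state function; using a reversible isothermal path, ΔS_gas = nR ln(V₂/V₁) = 4.79 × 8.314 × ln(118/30.7) = 53.6 J/K.
The insulated surroundings exchange no heat, so ΔS_surr = 0 and ΔS_universe = ΔS_gas.

ΔS_universe = 53.6 J/K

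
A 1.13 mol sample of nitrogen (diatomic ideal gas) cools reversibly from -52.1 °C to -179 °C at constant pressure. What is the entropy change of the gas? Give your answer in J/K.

In kelvin: T₁ = 221.05 K, T₂ = 94.15 K. At constant pressure, ΔS = nC_p ln(T₂/T₁) with C_p = 7R/2 = 29.1 J mol⁻¹ K⁻¹.
ΔS = 1.13 × 29.1 × ln(94.15/221.05) = -28.1 J/K.

ΔS = -28.1 J/K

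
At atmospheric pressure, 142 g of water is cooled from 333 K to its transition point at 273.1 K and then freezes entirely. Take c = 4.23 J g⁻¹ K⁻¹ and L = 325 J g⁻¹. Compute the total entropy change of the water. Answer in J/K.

ΔS = -288 J/K

Cooling step: ΔS₁ = m c ln(T_tr/T_i) = 142 × 4.23 × ln(273.1/333) = -119.1 J/K.
Phase change: ΔS₂ = −mL/T_tr = −142 × 325 / 273.1 = -169 J/K.
ΔS_total = (-119.1) + (-169) = -288 J/K.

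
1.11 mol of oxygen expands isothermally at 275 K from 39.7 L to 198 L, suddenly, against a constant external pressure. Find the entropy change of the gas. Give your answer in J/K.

Entropy is a state function, so ΔS_gas depends only on the end states.
For an isothermal ideal gas ΔS_gas = nR ln(V₂/V₁) = 1.11 × 8.314 × ln(198/39.7) = 14.8 J/K.

ΔS_gas = 14.8 J/K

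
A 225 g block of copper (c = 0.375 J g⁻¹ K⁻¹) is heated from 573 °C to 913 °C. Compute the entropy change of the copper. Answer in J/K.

In kelvin: T₁ = 846.15 K, T₂ = 1186.15 K. ΔS = ∫dQ_rev/T = m c ln(T₂/T₁) = 225 × 0.375 × ln(1186.15/846.15) = 28.5 J/K.

ΔS = 28.5 J/K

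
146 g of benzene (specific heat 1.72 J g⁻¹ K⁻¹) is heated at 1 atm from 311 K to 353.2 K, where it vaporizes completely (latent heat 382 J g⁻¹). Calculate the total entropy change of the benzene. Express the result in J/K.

ΔS = 190 J/K

Warming step: ΔS₁ = m c ln(T_tr/T_i) = 146 × 1.72 × ln(353.2/311) = 31.95 J/K.
Phase change: ΔS₂ = +mL/T_tr = 146 × 382 / 353.2 = 157.9 J/K.
ΔS_total = (31.95) + (157.9) = 190 J/K.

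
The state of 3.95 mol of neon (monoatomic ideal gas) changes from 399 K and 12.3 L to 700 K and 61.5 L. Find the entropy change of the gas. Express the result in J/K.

ΔS = 80.5 J/K

Entropy is a state function: ΔS = nC_V ln(T₂/T₁) + nR ln(V₂/V₁), with C_V = 3R/2 = 12.47 J mol⁻¹ K⁻¹ for a monoatomic ideal gas.
ΔS = 3.95 × [12.47 × ln(700/399) + 8.314 × ln(61.5/12.3)] = 80.5 J/K.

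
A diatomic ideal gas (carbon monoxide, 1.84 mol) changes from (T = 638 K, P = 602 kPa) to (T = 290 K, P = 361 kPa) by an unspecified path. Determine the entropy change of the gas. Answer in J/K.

ΔS = -34.4 J/K

ΔS = nC_p ln(T₂/T₁) − nR ln(P₂/P₁), with C_p = 7R/2 = 29.1 J mol⁻¹ K⁻¹ for a diatomic ideal gas.
ΔS = 1.84 × [29.1 × ln(290/638) − 8.314 × ln(361/602)] = -34.4 J/K.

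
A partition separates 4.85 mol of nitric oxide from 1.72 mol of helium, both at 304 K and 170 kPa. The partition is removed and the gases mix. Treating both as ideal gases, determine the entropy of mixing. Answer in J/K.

Mole fractions: x_A = 4.85/6.57 = 0.738, x_B = 0.262.
ΔS_mix = −R(n_A ln x_A + n_B ln x_B) = −8.314 × (4.85 ln 0.738 + 1.72 ln 0.262) = 31.4 J/K.

ΔS_mix = 31.4 J/K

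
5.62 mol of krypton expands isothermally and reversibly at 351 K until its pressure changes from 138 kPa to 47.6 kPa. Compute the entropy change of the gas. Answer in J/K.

For an isothermal ideal gas ΔS_gas = nR ln(P₁/P₂) = 5.62 × 8.314 × ln(138/47.6) = 49.7 J/K.

ΔS_gas = 49.7 J/K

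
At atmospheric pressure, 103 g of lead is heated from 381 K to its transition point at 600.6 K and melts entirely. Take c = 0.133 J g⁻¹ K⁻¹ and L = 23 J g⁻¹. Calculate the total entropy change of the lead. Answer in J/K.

ΔS = 10.2 J/K

Warming step: ΔS₁ = m c ln(T_tr/T_i) = 103 × 0.133 × ln(600.6/381) = 6.235 J/K.
Phase change: ΔS₂ = +mL/T_tr = 103 × 23 / 600.6 = 3.944 J/K.
ΔS_total = (6.235) + (3.944) = 10.2 J/K.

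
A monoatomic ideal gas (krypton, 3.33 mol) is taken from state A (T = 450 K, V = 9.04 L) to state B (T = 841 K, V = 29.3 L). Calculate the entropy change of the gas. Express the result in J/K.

Entropy is a state function: ΔS = nC_V ln(T₂/T₁) + nR ln(V₂/V₁), with C_V = 3R/2 = 12.47 J mol⁻¹ K⁻¹ for a monoatomic ideal gas.
ΔS = 3.33 × [12.47 × ln(841/450) + 8.314 × ln(29.3/9.04)] = 58.5 J/K.

ΔS = 58.5 J/K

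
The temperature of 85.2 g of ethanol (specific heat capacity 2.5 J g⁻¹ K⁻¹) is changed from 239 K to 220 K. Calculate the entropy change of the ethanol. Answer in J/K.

ΔS = -17.6 J/K

ΔS = ∫dQ_rev/T = m c ln(T₂/T₁) = 85.2 × 2.5 × ln(220/239) = -17.6 J/K.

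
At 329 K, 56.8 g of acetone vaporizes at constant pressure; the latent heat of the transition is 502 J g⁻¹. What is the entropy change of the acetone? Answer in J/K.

Heat absorbed by the substance: Q = mL = 56.8 × 502 = 28513.6 J.
At constant T, ΔS = Q_rev/T = 28513.6 / 329 = 86.7 J/K.

ΔS = 86.7 J/K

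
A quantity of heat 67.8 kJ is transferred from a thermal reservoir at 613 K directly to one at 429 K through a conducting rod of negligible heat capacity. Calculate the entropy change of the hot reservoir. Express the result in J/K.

ΔS_hot = -111 J/K

The hot reservoir loses heat Q, so ΔS_hot = −Q/T_H = −67800/613 = -111 J/K.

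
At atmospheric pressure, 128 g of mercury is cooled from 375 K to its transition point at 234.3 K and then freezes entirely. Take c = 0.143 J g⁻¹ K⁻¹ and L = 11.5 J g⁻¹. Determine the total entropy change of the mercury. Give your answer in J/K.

Cooling step: ΔS₁ = m c ln(T_tr/T_i) = 128 × 0.143 × ln(234.3/375) = -8.609 J/K.
Phase change: ΔS₂ = −mL/T_tr = −128 × 11.5 / 234.3 = -6.283 J/K.
ΔS_total = (-8.609) + (-6.283) = -14.9 J/K.

ΔS = -14.9 J/K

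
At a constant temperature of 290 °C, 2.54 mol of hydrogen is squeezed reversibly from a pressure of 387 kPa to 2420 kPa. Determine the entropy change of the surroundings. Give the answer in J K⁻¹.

ΔS_surr = 38.7 J/K

For an isothermal ideal gas ΔS_gas = nR ln(P₁/P₂) = 2.54 × 8.314 × ln(387/2420) = -38.7 J/K.
The process is reversible, so ΔS_surr = −ΔS_gas = 38.7 J/K and ΔS_universe = 0.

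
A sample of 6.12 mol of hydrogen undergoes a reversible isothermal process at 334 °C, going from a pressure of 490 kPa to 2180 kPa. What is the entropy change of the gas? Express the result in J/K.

ΔS_gas = -75.9 J/K

For an isothermal ideal gas ΔS_gas = nR ln(P₁/P₂) = 6.12 × 8.314 × ln(490/2180) = -75.9 J/K.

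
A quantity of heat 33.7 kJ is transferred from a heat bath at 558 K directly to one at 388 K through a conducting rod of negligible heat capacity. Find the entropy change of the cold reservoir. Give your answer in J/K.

The cold reservoir gains heat Q, so ΔS_cold = +Q/T_C = 33700/388 = 86.9 J/K.

ΔS_cold = 86.9 J/K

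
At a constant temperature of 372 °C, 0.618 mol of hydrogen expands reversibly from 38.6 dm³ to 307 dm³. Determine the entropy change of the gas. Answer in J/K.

For an isothermal ideal gas ΔS_gas = nR ln(V₂/V₁) = 0.618 × 8.314 × ln(307/38.6) = 10.7 J/K.

ΔS_gas = 10.7 J/K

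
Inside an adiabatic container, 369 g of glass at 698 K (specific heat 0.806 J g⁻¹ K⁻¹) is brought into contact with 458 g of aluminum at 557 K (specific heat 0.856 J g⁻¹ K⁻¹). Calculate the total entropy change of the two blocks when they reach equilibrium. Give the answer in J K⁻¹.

ΔS_total = 4.34 J/K

Energy balance: T_f = (m₁c₁T₁ + m₂c₂T₂)/(m₁c₁ + m₂c₂) = 617.82 K.
ΔS₁ = m₁c₁ ln(T_f/T₁) = 297.414 × ln(617.82/698) = -36.29 J/K.
ΔS₂ = m₂c₂ ln(T_f/T₂) = 392.048 × ln(617.82/557) = 40.63 J/K.
ΔS_total = -36.29 + 40.63 = 4.34 J/K.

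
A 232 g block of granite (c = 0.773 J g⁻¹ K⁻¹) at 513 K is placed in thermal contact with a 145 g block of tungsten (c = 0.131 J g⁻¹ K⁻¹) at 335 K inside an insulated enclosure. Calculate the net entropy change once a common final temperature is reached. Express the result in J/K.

Energy balance: T_f = (m₁c₁T₁ + m₂c₂T₂)/(m₁c₁ + m₂c₂) = 495.95 K.
ΔS₁ = m₁c₁ ln(T_f/T₁) = 179.336 × ln(495.95/513) = -6.061 J/K.
ΔS₂ = m₂c₂ ln(T_f/T₂) = 18.995 × ln(495.95/335) = 7.453 J/K.
ΔS_total = -6.061 + 7.453 = 1.39 J/K.

ΔS_total = 1.39 J/K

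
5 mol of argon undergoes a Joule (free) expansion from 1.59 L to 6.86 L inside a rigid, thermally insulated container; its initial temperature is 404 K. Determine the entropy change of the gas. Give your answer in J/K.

ΔS_gas = 60.8 J/K

No heat is exchanged and no work is done, so the ideal-gas temperature stays constant.
Entropy is a state function; using a reversible isothermal path, ΔS_gas = nR ln(V₂/V₁) = 5 × 8.314 × ln(6.86/1.59) = 60.8 J/K.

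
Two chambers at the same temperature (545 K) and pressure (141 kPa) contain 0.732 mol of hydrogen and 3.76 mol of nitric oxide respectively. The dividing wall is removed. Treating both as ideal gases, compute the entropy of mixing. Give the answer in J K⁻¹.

ΔS_mix = 16.6 J/K

Mole fractions: x_A = 0.732/4.49 = 0.163, x_B = 0.837.
ΔS_mix = −R(n_A ln x_A + n_B ln x_B) = −8.314 × (0.732 ln 0.163 + 3.76 ln 0.837) = 16.6 J/K.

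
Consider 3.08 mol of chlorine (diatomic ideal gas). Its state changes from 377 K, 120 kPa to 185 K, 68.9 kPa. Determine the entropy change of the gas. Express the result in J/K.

ΔS = nC_p ln(T₂/T₁) − nR ln(P₂/P₁), with C_p = 7R/2 = 29.1 J mol⁻¹ K⁻¹ for a diatomic ideal gas.
ΔS = 3.08 × [29.1 × ln(185/377) − 8.314 × ln(68.9/120)] = -49.6 J/K.

ΔS = -49.6 J/K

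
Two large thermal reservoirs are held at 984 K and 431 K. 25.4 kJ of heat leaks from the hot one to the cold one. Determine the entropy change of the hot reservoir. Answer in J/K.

ΔS_hot = -25.8 J/K

The hot reservoir loses heat Q, so ΔS_hot = −Q/T_H = −25400/984 = -25.8 J/K.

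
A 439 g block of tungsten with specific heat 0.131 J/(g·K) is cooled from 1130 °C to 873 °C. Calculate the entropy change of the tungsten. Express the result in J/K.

ΔS = -11.6 J/K

In kelvin: T₁ = 1403.15 K, T₂ = 1146.15 K. ΔS = ∫dQ_rev/T = m c ln(T₂/T₁) = 439 × 0.131 × ln(1146.15/1403.15) = -11.6 J/K.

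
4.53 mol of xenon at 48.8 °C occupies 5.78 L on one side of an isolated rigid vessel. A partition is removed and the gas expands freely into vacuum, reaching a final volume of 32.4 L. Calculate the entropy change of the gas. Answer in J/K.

ΔS_gas = 64.9 J/K

For an ideal gas in free expansion Q = 0 and W = 0, so T is unchanged.
Entropy is a state function; using a reversible isothermal path, ΔS_gas = nR ln(V₂/V₁) = 4.53 × 8.314 × ln(32.4/5.78) = 64.9 J/K.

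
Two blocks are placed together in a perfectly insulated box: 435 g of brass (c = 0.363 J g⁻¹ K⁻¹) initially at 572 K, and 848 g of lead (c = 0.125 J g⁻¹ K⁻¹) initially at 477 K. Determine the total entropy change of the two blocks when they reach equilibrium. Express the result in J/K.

Energy balance: T_f = (m₁c₁T₁ + m₂c₂T₂)/(m₁c₁ + m₂c₂) = 533.84 K.
ΔS₁ = m₁c₁ ln(T_f/T₁) = 157.905 × ln(533.84/572) = -10.9 J/K.
ΔS₂ = m₂c₂ ln(T_f/T₂) = 106 × ln(533.84/477) = 11.93 J/K.
ΔS_total = -10.9 + 11.93 = 1.03 J/K.

ΔS_total = 1.03 J/K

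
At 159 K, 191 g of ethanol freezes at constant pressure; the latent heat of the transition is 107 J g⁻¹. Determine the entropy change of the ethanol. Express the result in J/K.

Heat released by the substance: Q = −mL = −191 × 107 = −20437 J.
At constant T, ΔS = Q_rev/T = −20437 / 159 = -129 J/K.

ΔS = -129 J/K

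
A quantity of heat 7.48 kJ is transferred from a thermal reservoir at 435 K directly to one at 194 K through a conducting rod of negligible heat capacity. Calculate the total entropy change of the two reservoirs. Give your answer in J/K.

ΔS_total = 21.4 J/K

ΔS_hot = −Q/T_H = −7480/435 = -17.2 J/K and ΔS_cold = +Q/T_C = 7480/194 = 38.56 J/K.
ΔS_total = -17.2 + 38.56 = 21.4 J/K, positive as the second law requires.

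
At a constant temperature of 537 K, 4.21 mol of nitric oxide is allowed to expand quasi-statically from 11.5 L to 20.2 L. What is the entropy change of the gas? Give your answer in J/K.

ΔS_gas = 19.7 J/K

For an isothermal ideal gas ΔS_gas = nR ln(V₂/V₁) = 4.21 × 8.314 × ln(20.2/11.5) = 19.7 J/K.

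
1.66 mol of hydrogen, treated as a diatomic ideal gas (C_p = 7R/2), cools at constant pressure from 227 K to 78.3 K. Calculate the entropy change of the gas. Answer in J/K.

At constant pressure, ΔS = nC_p ln(T₂/T₁) with C_p = 7R/2 = 29.1 J mol⁻¹ K⁻¹.
ΔS = 1.66 × 29.1 × ln(78.3/227) = -51.4 J/K.

ΔS = -51.4 J/K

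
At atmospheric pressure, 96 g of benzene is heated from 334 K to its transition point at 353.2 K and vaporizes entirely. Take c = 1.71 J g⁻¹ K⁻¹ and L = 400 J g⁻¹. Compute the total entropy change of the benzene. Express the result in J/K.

Warming step: ΔS₁ = m c ln(T_tr/T_i) = 96 × 1.71 × ln(353.2/334) = 9.175 J/K.
Phase change: ΔS₂ = +mL/T_tr = 96 × 400 / 353.2 = 108.7 J/K.
ΔS_total = (9.175) + (108.7) = 118 J/K.

ΔS = 118 J/K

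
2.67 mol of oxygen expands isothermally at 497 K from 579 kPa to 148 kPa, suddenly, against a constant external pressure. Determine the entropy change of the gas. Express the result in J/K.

Entropy is a state function, so ΔS_gas depends only on the end states.
For an isothermal ideal gas ΔS_gas = nR ln(P₁/P₂) = 2.67 × 8.314 × ln(579/148) = 30.3 J/K.

ΔS_gas = 30.3 J/K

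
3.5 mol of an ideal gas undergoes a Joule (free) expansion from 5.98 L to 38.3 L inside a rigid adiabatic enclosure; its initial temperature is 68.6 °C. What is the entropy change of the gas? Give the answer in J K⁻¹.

No heat is exchanged and no work is done, so the ideal-gas temperature stays constant.
Entropy is a state function; using a reversible isothermal path, ΔS_gas = nR ln(V₂/V₁) = 3.5 × 8.314 × ln(38.3/5.98) = 54 J/K.

ΔS_gas = 54 J/K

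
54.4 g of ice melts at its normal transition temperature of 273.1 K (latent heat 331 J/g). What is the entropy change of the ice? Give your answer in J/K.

Heat absorbed by the substance: Q = mL = 54.4 × 331 = 18006.4 J.
At constant T, ΔS = Q_rev/T = 18006.4 / 273.1 = 65.9 J/K.

ΔS = 65.9 J/K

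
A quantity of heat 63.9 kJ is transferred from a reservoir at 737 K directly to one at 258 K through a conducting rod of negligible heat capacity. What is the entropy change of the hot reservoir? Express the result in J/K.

ΔS_hot = -86.7 J/K

The hot reservoir loses heat Q, so ΔS_hot = −Q/T_H = −63900/737 = -86.7 J/K.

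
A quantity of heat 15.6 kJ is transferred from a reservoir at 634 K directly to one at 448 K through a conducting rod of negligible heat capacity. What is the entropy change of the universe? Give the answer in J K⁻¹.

ΔS_hot = −Q/T_H = −15600/634 = -24.61 J/K and ΔS_cold = +Q/T_C = 15600/448 = 34.82 J/K.
ΔS_total = -24.61 + 34.82 = 10.2 J/K, positive as the second law requires.

ΔS_total = 10.2 J/K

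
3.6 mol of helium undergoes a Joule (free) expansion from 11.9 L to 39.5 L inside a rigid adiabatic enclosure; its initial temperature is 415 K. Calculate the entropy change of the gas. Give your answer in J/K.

ΔS_gas = 35.9 J/K

No heat is exchanged and no work is done, so the ideal-gas temperature stays constant.
Entropy is a state function; using a reversible isothermal path, ΔS_gas = nR ln(V₂/V₁) = 3.6 × 8.314 × ln(39.5/11.9) = 35.9 J/K.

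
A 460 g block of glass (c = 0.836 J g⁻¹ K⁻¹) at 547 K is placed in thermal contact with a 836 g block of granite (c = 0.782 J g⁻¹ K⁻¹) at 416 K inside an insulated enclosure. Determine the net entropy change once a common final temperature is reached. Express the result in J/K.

Energy balance: T_f = (m₁c₁T₁ + m₂c₂T₂)/(m₁c₁ + m₂c₂) = 464.52 K.
ΔS₁ = m₁c₁ ln(T_f/T₁) = 384.56 × ln(464.52/547) = -62.86 J/K.
ΔS₂ = m₂c₂ ln(T_f/T₂) = 653.752 × ln(464.52/416) = 72.12 J/K.
ΔS_total = -62.86 + 72.12 = 9.26 J/K.

ΔS_total = 9.26 J/K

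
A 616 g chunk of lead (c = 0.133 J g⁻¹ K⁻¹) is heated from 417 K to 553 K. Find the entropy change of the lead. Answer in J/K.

ΔS = ∫dQ_rev/T = m c ln(T₂/T₁) = 616 × 0.133 × ln(553/417) = 23.1 J/K.

ΔS = 23.1 J/K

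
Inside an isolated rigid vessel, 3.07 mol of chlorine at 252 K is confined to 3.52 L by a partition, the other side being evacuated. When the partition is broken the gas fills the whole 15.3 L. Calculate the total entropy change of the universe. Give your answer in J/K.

ΔS_universe = 37.5 J/K

For an ideal gas in free expansion Q = 0 and W = 0, so T is unchanged.
Entropy is a state function; using a reversible isothermal path, ΔS_gas = nR ln(V₂/V₁) = 3.07 × 8.314 × ln(15.3/3.52) = 37.5 J/K.
The insulated surroundings exchange no heat, so ΔS_surr = 0 and ΔS_universe = ΔS_gas.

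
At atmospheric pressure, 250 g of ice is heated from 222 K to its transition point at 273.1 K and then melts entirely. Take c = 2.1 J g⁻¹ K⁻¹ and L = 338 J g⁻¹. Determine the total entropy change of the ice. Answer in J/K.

Warming step: ΔS₁ = m c ln(T_tr/T_i) = 250 × 2.1 × ln(273.1/222) = 108.8 J/K.
Phase change: ΔS₂ = +mL/T_tr = 250 × 338 / 273.1 = 309.4 J/K.
ΔS_total = (108.8) + (309.4) = 418 J/K.

ΔS = 418 J/K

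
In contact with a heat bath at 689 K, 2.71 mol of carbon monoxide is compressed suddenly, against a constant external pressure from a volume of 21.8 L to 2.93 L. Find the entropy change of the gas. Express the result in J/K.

ΔS_gas = -45.2 J/K

Entropy is a state function, so ΔS_gas depends only on the end states.
For an isothermal ideal gas ΔS_gas = nR ln(V₂/V₁) = 2.71 × 8.314 × ln(2.93/21.8) = -45.2 J/K.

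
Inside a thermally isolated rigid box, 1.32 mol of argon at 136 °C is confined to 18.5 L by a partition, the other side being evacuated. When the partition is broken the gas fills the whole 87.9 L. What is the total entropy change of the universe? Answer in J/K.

For an ideal gas in free expansion Q = 0 and W = 0, so T is unchanged.
Entropy is a state function; using a reversible isothermal path, ΔS_gas = nR ln(V₂/V₁) = 1.32 × 8.314 × ln(87.9/18.5) = 17.1 J/K.
The insulated surroundings exchange no heat, so ΔS_surr = 0 and ΔS_universe = ΔS_gas.

ΔS_universe = 17.1 J/K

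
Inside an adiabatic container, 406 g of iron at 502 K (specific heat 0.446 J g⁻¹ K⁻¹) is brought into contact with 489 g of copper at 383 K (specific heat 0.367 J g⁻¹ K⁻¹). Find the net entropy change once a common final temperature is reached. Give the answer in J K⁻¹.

Energy balance: T_f = (m₁c₁T₁ + m₂c₂T₂)/(m₁c₁ + m₂c₂) = 442.77 K.
ΔS₁ = m₁c₁ ln(T_f/T₁) = 181.076 × ln(442.77/502) = -22.736 J/K.
ΔS₂ = m₂c₂ ln(T_f/T₂) = 179.463 × ln(442.77/383) = 26.023 J/K.
ΔS_total = -22.736 + 26.023 = 3.29 J/K.

ΔS_total = 3.29 J/K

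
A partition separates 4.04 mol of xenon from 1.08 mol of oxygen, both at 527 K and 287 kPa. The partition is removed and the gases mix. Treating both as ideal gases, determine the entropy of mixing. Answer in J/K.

ΔS_mix = 21.9 J/K

Mole fractions: x_A = 4.04/5.12 = 0.789, x_B = 0.211.
ΔS_mix = −R(n_A ln x_A + n_B ln x_B) = −8.314 × (4.04 ln 0.789 + 1.08 ln 0.211) = 21.9 J/K.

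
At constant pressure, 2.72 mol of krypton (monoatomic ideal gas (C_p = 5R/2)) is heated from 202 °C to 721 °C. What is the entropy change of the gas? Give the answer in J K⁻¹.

ΔS = 41.7 J/K

In kelvin: T₁ = 475.15 K, T₂ = 994.15 K. At constant pressure, ΔS = nC_p ln(T₂/T₁) with C_p = 5R/2 = 20.79 J mol⁻¹ K⁻¹.
ΔS = 2.72 × 20.79 × ln(994.15/475.15) = 41.7 J/K.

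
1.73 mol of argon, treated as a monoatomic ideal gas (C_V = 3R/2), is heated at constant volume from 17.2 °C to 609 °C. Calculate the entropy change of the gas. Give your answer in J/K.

In kelvin: T₁ = 290.35 K, T₂ = 882.15 K. At constant volume, ΔS = nC_V ln(T₂/T₁) with C_V = 3R/2 = 12.47 J mol⁻¹ K⁻¹.
ΔS = 1.73 × 12.47 × ln(882.15/290.35) = 24 J/K.

ΔS = 24 J/K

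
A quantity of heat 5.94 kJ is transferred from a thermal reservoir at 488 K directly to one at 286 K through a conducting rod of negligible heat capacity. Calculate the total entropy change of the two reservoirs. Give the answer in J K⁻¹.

ΔS_hot = −Q/T_H = −5940/488 = -12.17 J/K and ΔS_cold = +Q/T_C = 5940/286 = 20.77 J/K.
ΔS_total = -12.17 + 20.77 = 8.6 J/K, positive as the second law requires.

ΔS_total = 8.6 J/K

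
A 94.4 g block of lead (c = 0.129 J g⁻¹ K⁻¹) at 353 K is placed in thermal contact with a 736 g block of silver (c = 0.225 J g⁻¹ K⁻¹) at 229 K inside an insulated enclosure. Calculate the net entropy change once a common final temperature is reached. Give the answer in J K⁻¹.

ΔS_total = 1.2 J/K

Energy balance: T_f = (m₁c₁T₁ + m₂c₂T₂)/(m₁c₁ + m₂c₂) = 237.49 K.
ΔS₁ = m₁c₁ ln(T_f/T₁) = 12.1776 × ln(237.49/353) = -4.8263 J/K.
ΔS₂ = m₂c₂ ln(T_f/T₂) = 165.6 × ln(237.49/229) = 6.0311 J/K.
ΔS_total = -4.8263 + 6.0311 = 1.2 J/K.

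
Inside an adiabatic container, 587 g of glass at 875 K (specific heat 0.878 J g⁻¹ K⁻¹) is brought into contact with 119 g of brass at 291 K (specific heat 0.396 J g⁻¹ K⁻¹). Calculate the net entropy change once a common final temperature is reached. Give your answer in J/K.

Energy balance: T_f = (m₁c₁T₁ + m₂c₂T₂)/(m₁c₁ + m₂c₂) = 826.08 K.
ΔS₁ = m₁c₁ ln(T_f/T₁) = 515.386 × ln(826.08/875) = -29.65 J/K.
ΔS₂ = m₂c₂ ln(T_f/T₂) = 47.124 × ln(826.08/291) = 49.17 J/K.
ΔS_total = -29.65 + 49.17 = 19.5 J/K.

ΔS_total = 19.5 J/K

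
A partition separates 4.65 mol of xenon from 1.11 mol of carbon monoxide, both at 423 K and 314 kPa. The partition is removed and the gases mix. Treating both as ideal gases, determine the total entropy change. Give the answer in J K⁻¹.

ΔS_mix = 23.5 J/K

Mole fractions: x_A = 4.65/5.76 = 0.807, x_B = 0.193.
ΔS_mix = −R(n_A ln x_A + n_B ln x_B) = −8.314 × (4.65 ln 0.807 + 1.11 ln 0.193) = 23.5 J/K.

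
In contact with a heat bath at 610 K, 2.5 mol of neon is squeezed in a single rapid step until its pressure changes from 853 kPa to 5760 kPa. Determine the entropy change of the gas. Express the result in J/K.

ΔS_gas = -39.7 J/K

Entropy is a state function, so ΔS_gas depends only on the end states.
For an isothermal ideal gas ΔS_gas = nR ln(P₁/P₂) = 2.5 × 8.314 × ln(853/5760) = -39.7 J/K.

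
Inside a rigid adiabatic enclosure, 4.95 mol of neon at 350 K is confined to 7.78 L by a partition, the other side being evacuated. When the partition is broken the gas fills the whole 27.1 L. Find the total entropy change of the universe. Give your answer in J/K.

ΔS_universe = 51.4 J/K

For an ideal gas in free expansion Q = 0 and W = 0, so T is unchanged.
Entropy is a state function; using a reversible isothermal path, ΔS_gas = nR ln(V₂/V₁) = 4.95 × 8.314 × ln(27.1/7.78) = 51.4 J/K.
The insulated surroundings exchange no heat, so ΔS_surr = 0 and ΔS_universe = ΔS_gas.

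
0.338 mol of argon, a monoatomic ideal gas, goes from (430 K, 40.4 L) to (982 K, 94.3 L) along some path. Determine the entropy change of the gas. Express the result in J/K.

ΔS = 5.86 J/K

Entropy is a state function: ΔS = nC_V ln(T₂/T₁) + nR ln(V₂/V₁), with C_V = 3R/2 = 12.47 J mol⁻¹ K⁻¹ for a monoatomic ideal gas.
ΔS = 0.338 × [12.47 × ln(982/430) + 8.314 × ln(94.3/40.4)] = 5.86 J/K.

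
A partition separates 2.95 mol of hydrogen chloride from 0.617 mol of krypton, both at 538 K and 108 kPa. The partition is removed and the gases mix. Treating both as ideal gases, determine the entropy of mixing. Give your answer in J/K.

ΔS_mix = 13.7 J/K

Mole fractions: x_A = 2.95/3.57 = 0.827, x_B = 0.173.
ΔS_mix = −R(n_A ln x_A + n_B ln x_B) = −8.314 × (2.95 ln 0.827 + 0.617 ln 0.173) = 13.7 J/K.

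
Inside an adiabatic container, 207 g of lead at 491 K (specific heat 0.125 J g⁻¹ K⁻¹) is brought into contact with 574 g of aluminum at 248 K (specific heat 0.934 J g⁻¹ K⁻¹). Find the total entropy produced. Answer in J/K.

Energy balance: T_f = (m₁c₁T₁ + m₂c₂T₂)/(m₁c₁ + m₂c₂) = 259.19 K.
ΔS₁ = m₁c₁ ln(T_f/T₁) = 25.875 × ln(259.19/491) = -16.53 J/K.
ΔS₂ = m₂c₂ ln(T_f/T₂) = 536.116 × ln(259.19/248) = 23.66 J/K.
ΔS_total = -16.53 + 23.66 = 7.13 J/K.

ΔS_total = 7.13 J/K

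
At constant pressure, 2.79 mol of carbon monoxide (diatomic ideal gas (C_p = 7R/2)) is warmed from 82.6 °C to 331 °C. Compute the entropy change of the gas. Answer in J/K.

In kelvin: T₁ = 355.75 K, T₂ = 604.15 K. At constant pressure, ΔS = nC_p ln(T₂/T₁) with C_p = 7R/2 = 29.1 J mol⁻¹ K⁻¹.
ΔS = 2.79 × 29.1 × ln(604.15/355.75) = 43 J/K.

ΔS = 43 J/K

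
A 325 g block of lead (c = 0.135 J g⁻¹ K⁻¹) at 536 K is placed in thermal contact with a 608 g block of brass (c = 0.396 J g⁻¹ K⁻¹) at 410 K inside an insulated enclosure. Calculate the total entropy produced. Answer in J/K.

Energy balance: T_f = (m₁c₁T₁ + m₂c₂T₂)/(m₁c₁ + m₂c₂) = 429.42 K.
ΔS₁ = m₁c₁ ln(T_f/T₁) = 43.875 × ln(429.42/536) = -9.7269 J/K.
ΔS₂ = m₂c₂ ln(T_f/T₂) = 240.768 × ln(429.42/410) = 11.143 J/K.
ΔS_total = -9.7269 + 11.143 = 1.42 J/K.

ΔS_total = 1.42 J/K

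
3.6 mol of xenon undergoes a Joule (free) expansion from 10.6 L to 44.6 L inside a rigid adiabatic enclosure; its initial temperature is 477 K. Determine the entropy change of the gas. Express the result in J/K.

ΔS_gas = 43 J/K

For an ideal gas in free expansion Q = 0 and W = 0, so T is unchanged.
Entropy is a state function; using a reversible isothermal path, ΔS_gas = nR ln(V₂/V₁) = 3.6 × 8.314 × ln(44.6/10.6) = 43 J/K.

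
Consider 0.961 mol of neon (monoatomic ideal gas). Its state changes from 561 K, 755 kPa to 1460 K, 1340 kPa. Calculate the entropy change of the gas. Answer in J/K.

ΔS = 14.5 J/K

ΔS = nC_p ln(T₂/T₁) − nR ln(P₂/P₁), with C_p = 5R/2 = 20.79 J mol⁻¹ K⁻¹ for a monoatomic ideal gas.
ΔS = 0.961 × [20.79 × ln(1460/561) − 8.314 × ln(1340/755)] = 14.5 J/K.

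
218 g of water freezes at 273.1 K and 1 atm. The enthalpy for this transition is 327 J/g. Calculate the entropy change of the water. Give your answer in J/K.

Heat released by the substance: Q = −mL = −218 × 327 = −71286 J.
At constant T, ΔS = Q_rev/T = −71286 / 273.1 = -261 J/K.

ΔS = -261 J/K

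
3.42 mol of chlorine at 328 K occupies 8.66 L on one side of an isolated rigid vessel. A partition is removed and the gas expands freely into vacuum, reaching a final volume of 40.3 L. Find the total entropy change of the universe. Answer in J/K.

For an ideal gas in free expansion Q = 0 and W = 0, so T is unchanged.
Entropy is a state function; using a reversible isothermal path, ΔS_gas = nR ln(V₂/V₁) = 3.42 × 8.314 × ln(40.3/8.66) = 43.7 J/K.
The insulated surroundings exchange no heat, so ΔS_surr = 0 and ΔS_universe = ΔS_gas.

ΔS_universe = 43.7 J/K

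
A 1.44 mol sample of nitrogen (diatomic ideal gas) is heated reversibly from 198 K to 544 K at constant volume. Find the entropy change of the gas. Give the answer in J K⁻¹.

At constant volume, ΔS = nC_V ln(T₂/T₁) with C_V = 5R/2 = 20.79 J mol⁻¹ K⁻¹.
ΔS = 1.44 × 20.79 × ln(544/198) = 30.3 J/K.

ΔS = 30.3 J/K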